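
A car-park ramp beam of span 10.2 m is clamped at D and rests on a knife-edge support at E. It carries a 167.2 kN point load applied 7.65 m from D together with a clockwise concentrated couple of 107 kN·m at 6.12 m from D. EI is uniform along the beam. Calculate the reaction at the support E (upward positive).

Take the reaction at E as the redundant and release it; the primary structure is a cantilever fixed at D.
Deflection at E on the released cantilever, summing each load's contribution:
  point load 167.2 at a = 7.65: Pa²(3L − a)/(6EI) = 37427/EI
  clockwise couple 107 at a = 6.12: M₀a(2L − a)/(2EI) = 4676/EI
  δ_0 = 42103/EI
Tip deflection under a unit load at E: L³/(3EI) = 353.7/EI.
Compatibility at E: δ_0 − R_E·δ_{EE} = 0, so R_E = 42103/353.7 = 119 kN.

R_E = 119 kN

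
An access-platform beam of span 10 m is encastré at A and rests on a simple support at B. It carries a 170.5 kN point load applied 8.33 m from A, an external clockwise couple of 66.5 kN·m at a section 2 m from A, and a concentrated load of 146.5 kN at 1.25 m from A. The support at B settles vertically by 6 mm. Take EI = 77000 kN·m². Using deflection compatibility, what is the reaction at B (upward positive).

R_B = 133.7 kN

Remove the prop at B; the released (primary) structure is a cantilever built in at A.
Free-end deflection of the primary structure under the applied loading (downward +):
  point load 170.5 at a = 8.33: Pa²(3L − a)/(6EI) = 42729/EI
  clockwise couple 66.5 at a = 2: M₀a(2L − a)/(2EI) = 1197/EI
  point load 146.5 at a = 1.25: Pa²(3L − a)/(6EI) = 1097/EI
  δ_0 = 45023/EI
Tip deflection under a unit load at B: L³/(3EI) = 333.3/EI.
With EI = 77000 kN·m²: δ_0 = 0.58471 m and δ_{BB} = 0.004329 m/kN.
Compatibility — the beam at B must follow the support down by 0.006 m: δ_0 − R_B·δ_{BB} = 0.006, so R_B = (0.58471 − 0.006)/0.004329 = 133.7 kN.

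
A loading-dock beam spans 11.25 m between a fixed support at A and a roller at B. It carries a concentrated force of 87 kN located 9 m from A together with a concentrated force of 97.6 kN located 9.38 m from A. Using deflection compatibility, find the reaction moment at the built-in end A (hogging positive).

Take the reaction at B as the redundant and release it; the primary structure is a cantilever fixed at A.
Downward deflection at the released point B due to the loads:
  point load 87 at a = 9: Pa²(3L − a)/(6EI) = 29069/EI
  point load 97.6 at a = 9.38: Pa²(3L − a)/(6EI) = 34879/EI
  δ_0 = 63948/EI
Flexibility coefficient — unit upward force at B: δ_{BB} = L³/(3EI) = 474.6/EI.
Compatibility at B: δ_0 − R_B·δ_{BB} = 0, so R_B = 63948/474.6 = 134.7 kN.
Moment equilibrium about A: M_A = Σ(load moments about A) − R_B·L = 1698 − 134.7×11.25 = 182.7 kN·m.

M_A = 182.7 kN·m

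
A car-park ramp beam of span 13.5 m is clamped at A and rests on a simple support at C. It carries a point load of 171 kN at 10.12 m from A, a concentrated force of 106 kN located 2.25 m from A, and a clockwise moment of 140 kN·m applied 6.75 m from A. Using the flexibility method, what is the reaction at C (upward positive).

Remove the prop at C; the released (primary) structure is a cantilever built in at A.
Primary-structure tip deflection at C by superposition:
  point load 171 at a = 10.12: Pa²(3L − a)/(6EI) = 88673/EI
  point load 106 at a = 2.25: Pa²(3L − a)/(6EI) = 3421/EI
  clockwise couple 140 at a = 6.75: M₀a(2L − a)/(2EI) = 9568/EI
  δ_0 = 101663/EI
Flexibility coefficient — unit upward force at C: δ_{CC} = L³/(3EI) = 820.1/EI.
Compatibility at C: δ_0 − R_C·δ_{CC} = 0, so R_C = 101663/820.1 = 124 kN.

R_C = 124 kN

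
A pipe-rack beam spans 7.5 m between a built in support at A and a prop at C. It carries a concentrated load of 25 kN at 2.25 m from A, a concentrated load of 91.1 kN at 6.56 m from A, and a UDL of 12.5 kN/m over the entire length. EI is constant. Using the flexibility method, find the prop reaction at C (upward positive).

R_C = 112.3 kN

Remove the prop at C; the released (primary) structure is a cantilever built in at A.
Deflection at C on the released cantilever, summing each load's contribution:
  point load 25 at a = 2.25: Pa²(3L − a)/(6EI) = 427.1/EI
  point load 91.1 at a = 6.56: Pa²(3L − a)/(6EI) = 10415/EI
  UDL 12.5: wL⁴/(8EI) = 4944/EI
  δ_0 = 15786/EI
Tip deflection under a unit load at C: L³/(3EI) = 140.6/EI.
Compatibility at C: δ_0 − R_C·δ_{CC} = 0, so R_C = 15786/140.6 = 112.3 kN.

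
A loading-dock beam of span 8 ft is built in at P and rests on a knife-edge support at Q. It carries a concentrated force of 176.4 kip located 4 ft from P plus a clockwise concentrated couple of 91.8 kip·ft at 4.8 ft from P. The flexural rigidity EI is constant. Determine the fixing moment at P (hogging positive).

Choose R_Q as the redundant. The primary structure is the cantilever fixed at P.
Deflection at Q on the released cantilever, summing each load's contribution:
  point load 176.4 at a = 4: Pa²(3L − a)/(6EI) = 9408/EI
  clockwise couple 91.8 at a = 4.8: M₀a(2L − a)/(2EI) = 2468/EI
  δ_0 = 11876/EI
Tip deflection under a unit load at Q: L³/(3EI) = 170.7/EI.
Compatibility at Q: δ_0 − R_Q·δ_{QQ} = 0, so R_Q = 11876/170.7 = 69.58 kip.
Moment equilibrium about P: M_P = Σ(load moments about P) − R_Q·L = 797.4 − 69.58×8 = 240.7 kip·ft.

M_P = 240.7 kip·ft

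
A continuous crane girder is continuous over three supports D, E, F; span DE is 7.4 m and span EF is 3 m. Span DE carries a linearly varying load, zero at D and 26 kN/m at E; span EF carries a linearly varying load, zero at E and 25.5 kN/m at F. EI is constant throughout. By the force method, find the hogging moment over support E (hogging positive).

Take M_E as the redundant. Released structure: two simple spans DE and EF with a hinge at E.
Discontinuity in slope at E on the released structure — sum the simple-span end rotations:
  span DE: triangular load, peak 26: w₀L³/(45EI) = 234.1/EI
  span EF: triangular load, peak 25.5: 7w₀L³/(360EI) = 13.39/EI
  relative rotation θ_0 = (234.1 + 13.39)/EI = 247.5/EI
A unit hogging moment at E produces rotation L₁/(3EI) + L₂/(3EI) = 3.467/EI.
Compatibility: M_E·(L₁+L₂)/(3EI) = θ_0, giving M_E = 71.4 kN·m (hogging).

M_E = 71.4 kN·m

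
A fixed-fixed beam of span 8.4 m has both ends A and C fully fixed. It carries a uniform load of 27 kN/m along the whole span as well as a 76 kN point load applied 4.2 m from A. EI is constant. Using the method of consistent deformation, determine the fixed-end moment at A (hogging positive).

M_A = 238.6 kN·m

Release both end moments; the primary structure is a simply-supported span AC with redundants M_A and M_C.
Simple-span end rotations at A and C under the given loads:
  at A: UDL 27: wL³/(24EI) = 666.8/EI
  at C: UDL 27: wL³/(24EI) = 666.8/EI
  at A: point load 76 at a = 4.2: Pab(L + b)/(6LEI) = 335.2/EI
  at C: point load 76 at a = 4.2: Pab(L + a)/(6LEI) = 335.2/EI
  θ_A0 = 1002/EI,  θ_C0 = 1002/EI
Flexibility coefficients: a unit moment at one end gives L/(3EI) there and L/(6EI) at the far end, so f₁₁ = f₂₂ = 2.8/EI and f₁₂ = f₂₁ = 1.4/EI.
Compatibility — zero rotation at each built-in end:
  2.8 M_A + 1.4 M_C = 1002
  1.4 M_A + 2.8 M_C = 1002
Solving the pair gives M_A = 238.6 kN·m and M_C = 238.6 kN·m (hogging).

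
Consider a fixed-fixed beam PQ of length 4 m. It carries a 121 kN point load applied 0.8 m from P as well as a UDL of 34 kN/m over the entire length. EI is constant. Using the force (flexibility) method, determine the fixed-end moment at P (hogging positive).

M_P = 107.3 kN·m

Release both end moments; the primary structure is a simply-supported span PQ with redundants M_P and M_Q.
End rotations of the released simple span under the applied load (×1/EI):
  at P: point load 121 at a = 0.8: Pab(L + b)/(6LEI) = 92.93/EI
  at Q: point load 121 at a = 0.8: Pab(L + a)/(6LEI) = 61.95/EI
  at P: UDL 34: wL³/(24EI) = 90.67/EI
  at Q: UDL 34: wL³/(24EI) = 90.67/EI
  θ_P0 = 183.6/EI,  θ_Q0 = 152.6/EI
Flexibility coefficients: a unit moment at one end gives L/(3EI) there and L/(6EI) at the far end, so f₁₁ = f₂₂ = 1.333/EI and f₁₂ = f₂₁ = 0.6667/EI.
Compatibility — zero rotation at each built-in end:
  1.333 M_P + 0.6667 M_Q = 183.6
  0.6667 M_P + 1.333 M_Q = 152.6
Solving the pair gives M_P = 107.3 kN·m and M_Q = 60.82 kN·m (hogging).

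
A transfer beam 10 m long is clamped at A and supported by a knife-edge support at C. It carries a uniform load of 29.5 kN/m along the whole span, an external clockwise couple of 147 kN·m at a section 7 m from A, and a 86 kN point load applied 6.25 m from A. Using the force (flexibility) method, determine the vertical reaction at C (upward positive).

Remove the prop at C; the released (primary) structure is a cantilever built in at A.
Downward deflection at the released point C due to the loads:
  UDL 29.5: wL⁴/(8EI) = 36875/EI
  clockwise couple 147 at a = 7: M₀a(2L − a)/(2EI) = 6688/EI
  point load 86 at a = 6.25: Pa²(3L − a)/(6EI) = 13298/EI
  δ_0 = 56861/EI
Flexibility coefficient — unit upward force at C: δ_{CC} = L³/(3EI) = 333.3/EI.
The prop prevents deflection at C: R_C = δ_0/δ_{CC} = 56861/333.3 = 170.6 kN.

R_C = 170.6 kN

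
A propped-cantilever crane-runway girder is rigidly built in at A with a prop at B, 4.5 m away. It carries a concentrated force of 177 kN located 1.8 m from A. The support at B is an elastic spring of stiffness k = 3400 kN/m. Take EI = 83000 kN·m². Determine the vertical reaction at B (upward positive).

Take the reaction at B as the redundant and release it; the primary structure is a cantilever fixed at A.
Downward deflection at the released point B due to the loads:
  point load 177 at a = 1.8: Pa²(3L − a)/(6EI) = 1118/EI
Tip deflection under a unit load at B: L³/(3EI) = 30.38/EI.
With EI = 83000 kN·m²: δ_0 = 0.013473 m and δ_{BB} = 0.000366 m/kN.
Compatibility — the spring shortens by R_B/k under the reaction it provides: δ_0 − R_B·δ_{BB} = R_B/k. With 1/k = 0.000294 m/kN, R_B = δ_0 / (δ_{BB} + 1/k) = 0.013473 / (0.000366 + 0.000294) = 20.41 kN.

R_B = 20.41 kN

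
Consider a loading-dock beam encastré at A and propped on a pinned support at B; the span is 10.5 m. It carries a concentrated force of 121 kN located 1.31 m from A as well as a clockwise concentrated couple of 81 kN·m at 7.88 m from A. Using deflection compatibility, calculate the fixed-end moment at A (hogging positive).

Release the roller at B. Primary structure: cantilever fixed at A.
Primary-structure tip deflection at B by superposition:
  point load 121 at a = 1.31: Pa²(3L − a)/(6EI) = 1045/EI
  clockwise couple 81 at a = 7.88: M₀a(2L − a)/(2EI) = 4187/EI
  δ_0 = 5232/EI
Flexibility coefficient — unit upward force at B: δ_{BB} = L³/(3EI) = 385.9/EI.
Compatibility at B: δ_0 − R_B·δ_{BB} = 0, so R_B = 5232/385.9 = 13.56 kN.
Moment equilibrium about A: M_A = Σ(load moments about A) − R_B·L = 239.5 − 13.56×10.5 = 97.14 kN·m.

M_A = 97.14 kN·m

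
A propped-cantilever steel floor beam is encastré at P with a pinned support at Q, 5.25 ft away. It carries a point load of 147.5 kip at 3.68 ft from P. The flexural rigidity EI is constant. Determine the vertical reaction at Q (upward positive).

Remove the prop at Q; the released (primary) structure is a cantilever built in at P.
Deflection at Q on the released cantilever, summing each load's contribution:
  point load 147.5 at a = 3.68: Pa²(3L − a)/(6EI) = 4018/EI
Flexibility coefficient — unit upward force at Q: δ_{QQ} = L³/(3EI) = 48.23/EI.
Compatibility at Q: δ_0 − R_Q·δ_{QQ} = 0, so R_Q = 4018/48.23 = 83.31 kip.

R_Q = 83.31 kip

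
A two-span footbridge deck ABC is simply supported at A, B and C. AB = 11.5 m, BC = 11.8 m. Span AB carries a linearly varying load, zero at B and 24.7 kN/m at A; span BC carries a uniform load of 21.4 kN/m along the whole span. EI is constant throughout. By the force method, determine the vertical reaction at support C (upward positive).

R_C = 102.3 kN

Insert a hinge at B; M_B is the redundant, and each span becomes simply supported.
Rotations at B on the released spans (each span's end-slope, ×1/EI):
  span AB: triangular load, peak 24.7: 7w₀L³/(360EI) = 730.4/EI
  span BC: UDL 21.4: wL³/(24EI) = 1465/EI
  relative rotation θ_0 = (730.4 + 1465)/EI = 2195/EI
A unit hogging moment at B produces rotation L₁/(3EI) + L₂/(3EI) = 7.767/EI.
Slope continuity at B: θ_0 = M_B·7.767/EI, so M_B = 2195/7.767 = 282.7 kN·m (hogging).
Span BC, ΣM about C: R_B^{BC}·11.8 = 1490 + 282.7, so R_B^{BC} = 150.2 kN and R_C = 252.5 − 150.2 = 102.3 kN.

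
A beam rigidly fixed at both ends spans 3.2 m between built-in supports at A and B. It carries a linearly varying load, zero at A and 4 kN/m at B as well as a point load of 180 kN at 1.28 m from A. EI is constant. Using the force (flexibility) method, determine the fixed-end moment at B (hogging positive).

Take the two fixed-end moments M_A, M_B as redundants; the released structure is the simple span AB.
End rotations of the released simple span under the applied load (×1/EI):
  at A: triangular load, peak 4: 7w₀L³/(360EI) = 2.549/EI
  at B: triangular load, peak 4: w₀L³/(45EI) = 2.913/EI
  at A: point load 180 at a = 1.28: Pab(L + b)/(6LEI) = 118/EI
  at B: point load 180 at a = 1.28: Pab(L + a)/(6LEI) = 103.2/EI
  θ_A0 = 120.5/EI,  θ_B0 = 106.1/EI
Flexibility coefficients: a unit moment at one end gives L/(3EI) there and L/(6EI) at the far end, so f₁₁ = f₂₂ = 1.067/EI and f₁₂ = f₂₁ = 0.5333/EI.
Compatibility — zero rotation at each built-in end:
  1.067 M_A + 0.5333 M_B = 120.5
  0.5333 M_A + 1.067 M_B = 106.1
Solving the pair gives M_A = 84.31 kN·m and M_B = 57.34 kN·m (hogging).

M_B = 57.34 kN·m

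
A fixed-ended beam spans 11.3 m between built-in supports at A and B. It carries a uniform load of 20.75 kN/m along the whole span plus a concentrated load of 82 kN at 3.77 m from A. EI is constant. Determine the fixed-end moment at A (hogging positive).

M_A = 358.1 kN·m

Take the two fixed-end moments M_A, M_B as redundants; the released structure is the simple span AB.
Simple-span end rotations at A and B under the given loads:
  at A: UDL 20.75: wL³/(24EI) = 1248/EI
  at B: UDL 20.75: wL³/(24EI) = 1248/EI
  at A: point load 82 at a = 3.77: Pab(L + b)/(6LEI) = 646.5/EI
  at B: point load 82 at a = 3.77: Pab(L + a)/(6LEI) = 517.4/EI
  θ_A0 = 1894/EI,  θ_B0 = 1765/EI
Flexibility coefficients: a unit moment at one end gives L/(3EI) there and L/(6EI) at the far end, so f₁₁ = f₂₂ = 3.767/EI and f₁₂ = f₂₁ = 1.883/EI.
Compatibility — zero rotation at each built-in end:
  3.767 M_A + 1.883 M_B = 1894
  1.883 M_A + 3.767 M_B = 1765
Solving the pair gives M_A = 358.1 kN·m and M_B = 289.5 kN·m (hogging).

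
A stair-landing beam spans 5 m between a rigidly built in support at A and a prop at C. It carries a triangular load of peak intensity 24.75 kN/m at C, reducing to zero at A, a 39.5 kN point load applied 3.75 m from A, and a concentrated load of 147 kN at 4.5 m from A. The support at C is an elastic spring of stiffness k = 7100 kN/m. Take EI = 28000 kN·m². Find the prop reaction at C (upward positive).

R_C = 168.1 kN

Release the roller at C. Primary structure: cantilever fixed at A.
Deflection at C on the released cantilever, summing each load's contribution:
  triangular load, peak 24.75 at the free end: 11w₀L⁴/(120EI) = 1418/EI
  point load 39.5 at a = 3.75: Pa²(3L − a)/(6EI) = 1042/EI
  point load 147 at a = 4.5: Pa²(3L − a)/(6EI) = 5209/EI
  δ_0 = 7669/EI
Tip deflection under a unit load at C: L³/(3EI) = 41.67/EI.
With EI = 28000 kN·m²: δ_0 = 0.27389 m and δ_{CC} = 0.001488 m/kN.
Compatibility — the spring shortens by R_C/k under the reaction it provides: δ_0 − R_C·δ_{CC} = R_C/k. With 1/k = 0.000141 m/kN, R_C = δ_0 / (δ_{CC} + 1/k) = 0.27389 / (0.001488 + 0.000141) = 168.1 kN.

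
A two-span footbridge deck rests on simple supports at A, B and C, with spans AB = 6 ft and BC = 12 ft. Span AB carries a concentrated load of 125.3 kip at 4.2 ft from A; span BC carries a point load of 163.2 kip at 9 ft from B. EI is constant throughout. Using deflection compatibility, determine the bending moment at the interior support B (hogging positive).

Release continuity at B by inserting a hinge; the redundant is the internal moment M_B. The primary structure is two simply-supported spans AB and BC.
Rotations at B on the released spans (each span's end-slope, ×1/EI):
  span AB: point load 125.3 at a = 4.2: Pab(L + a)/(6LEI) = 268.4/EI
  span BC: point load 163.2 at a = 9: Pab(L + b)/(6LEI) = 918/EI
  relative rotation θ_0 = (268.4 + 918)/EI = 1186/EI
A unit hogging moment at B produces rotation L₁/(3EI) + L₂/(3EI) = 6/EI.
Slope continuity at B: θ_0 = M_B·6/EI, so M_B = 1186/6 = 197.7 kip·ft (hogging).

M_B = 197.7 kip·ft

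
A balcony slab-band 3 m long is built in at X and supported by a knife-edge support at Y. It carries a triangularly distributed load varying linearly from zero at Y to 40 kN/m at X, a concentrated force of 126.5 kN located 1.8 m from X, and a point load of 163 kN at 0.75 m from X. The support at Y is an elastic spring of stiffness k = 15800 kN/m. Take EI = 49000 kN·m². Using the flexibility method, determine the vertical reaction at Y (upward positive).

Release the roller at Y. Primary structure: cantilever fixed at X.
Downward deflection at the released point Y due to the loads:
  triangular load, peak 40 at the fixed end: w₀L⁴/(30EI) = 108/EI
  point load 126.5 at a = 1.8: Pa²(3L − a)/(6EI) = 491.8/EI
  point load 163 at a = 0.75: Pa²(3L − a)/(6EI) = 126.1/EI
  δ_0 = 725.9/EI
Tip deflection under a unit load at Y: L³/(3EI) = 9/EI.
With EI = 49000 kN·m²: δ_0 = 0.014814 m and δ_{YY} = 0.000184 m/kN.
Compatibility — the spring shortens by R_Y/k under the reaction it provides: δ_0 − R_Y·δ_{YY} = R_Y/k. With 1/k = 0.000063 m/kN, R_Y = δ_0 / (δ_{YY} + 1/k) = 0.014814 / (0.000184 + 0.000063) = 59.99 kN.

R_Y = 59.99 kN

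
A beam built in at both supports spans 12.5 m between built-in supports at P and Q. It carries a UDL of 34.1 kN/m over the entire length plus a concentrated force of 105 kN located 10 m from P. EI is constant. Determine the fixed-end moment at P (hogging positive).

M_P = 486 kN·m

Take the two fixed-end moments M_P, M_Q as redundants; the released structure is the simple span PQ.
End rotations of the released simple span under the applied load (×1/EI):
  at P: UDL 34.1: wL³/(24EI) = 2775/EI
  at Q: UDL 34.1: wL³/(24EI) = 2775/EI
  at P: point load 105 at a = 10: Pab(L + b)/(6LEI) = 525/EI
  at Q: point load 105 at a = 10: Pab(L + a)/(6LEI) = 787.5/EI
  θ_P0 = 3300/EI,  θ_Q0 = 3563/EI
Flexibility coefficients: a unit moment at one end gives L/(3EI) there and L/(6EI) at the far end, so f₁₁ = f₂₂ = 4.167/EI and f₁₂ = f₂₁ = 2.083/EI.
Compatibility — zero rotation at each built-in end:
  4.167 M_P + 2.083 M_Q = 3300
  2.083 M_P + 4.167 M_Q = 3563
Solving the pair gives M_P = 486 kN·m and M_Q = 612 kN·m (hogging).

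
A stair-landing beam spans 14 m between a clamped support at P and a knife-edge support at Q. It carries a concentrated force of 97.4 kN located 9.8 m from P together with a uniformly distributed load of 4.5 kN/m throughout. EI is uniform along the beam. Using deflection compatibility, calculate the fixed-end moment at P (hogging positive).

Remove the prop at Q; the released (primary) structure is a cantilever built in at P.
Free-end deflection of the primary structure under the applied loading (downward +):
  point load 97.4 at a = 9.8: Pa²(3L − a)/(6EI) = 50201/EI
  UDL 4.5: wL⁴/(8EI) = 21609/EI
  δ_0 = 71810/EI
Tip deflection under a unit load at Q: L³/(3EI) = 914.7/EI.
The prop prevents deflection at Q: R_Q = δ_0/δ_{QQ} = 71810/914.7 = 78.51 kN.
Moment equilibrium about P: M_P = Σ(load moments about P) − R_Q·L = 1396 − 78.51×14 = 296.4 kN·m.

M_P = 296.4 kN·m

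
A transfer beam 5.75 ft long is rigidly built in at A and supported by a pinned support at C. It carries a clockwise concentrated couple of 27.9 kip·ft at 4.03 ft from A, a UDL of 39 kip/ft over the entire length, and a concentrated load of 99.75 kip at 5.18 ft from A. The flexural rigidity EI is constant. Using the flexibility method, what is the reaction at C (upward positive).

Release the roller at C. Primary structure: cantilever fixed at A.
Deflection at C on the released cantilever, summing each load's contribution:
  clockwise couple 27.9 at a = 4.03: M₀a(2L − a)/(2EI) = 420/EI
  UDL 39: wL⁴/(8EI) = 5329/EI
  point load 99.75 at a = 5.18: Pa²(3L − a)/(6EI) = 5384/EI
  δ_0 = 11133/EI
Flexibility coefficient — unit upward force at C: δ_{CC} = L³/(3EI) = 63.37/EI.
Compatibility at C: δ_0 − R_C·δ_{CC} = 0, so R_C = 11133/63.37 = 175.7 kip.

R_C = 175.7 kip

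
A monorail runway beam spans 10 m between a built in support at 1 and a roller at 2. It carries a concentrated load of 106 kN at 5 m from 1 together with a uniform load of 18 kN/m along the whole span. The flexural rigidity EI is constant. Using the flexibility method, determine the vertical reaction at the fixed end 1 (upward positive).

Take the reaction at 2 as the redundant and release it; the primary structure is a cantilever fixed at 1.
Downward deflection at the released point 2 due to the loads:
  point load 106 at a = 5: Pa²(3L − a)/(6EI) = 11042/EI
  UDL 18: wL⁴/(8EI) = 22500/EI
  δ_0 = 33542/EI
Tip deflection under a unit load at 2: L³/(3EI) = 333.3/EI.
Compatibility at 2: δ_0 − R_2·δ_{22} = 0, so R_2 = 33542/333.3 = 100.6 kN.
Vertical equilibrium: R_1 = ΣP − R_2 = 286 − 100.6 = 185.4 kN.

R_1 = 185.4 kN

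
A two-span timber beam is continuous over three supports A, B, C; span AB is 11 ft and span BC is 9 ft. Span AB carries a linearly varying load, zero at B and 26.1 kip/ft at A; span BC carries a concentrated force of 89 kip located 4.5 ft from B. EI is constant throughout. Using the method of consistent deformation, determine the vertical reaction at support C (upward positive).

R_C = 25.73 kip

Insert a hinge at B; M_B is the redundant, and each span becomes simply supported.
Discontinuity in slope at B on the released structure — sum the simple-span end rotations:
  span AB: triangular load, peak 26.1: 7w₀L³/(360EI) = 675.5/EI
  span BC: point load 89 at a = 4.5: Pab(L + b)/(6LEI) = 450.6/EI
  relative rotation θ_0 = (675.5 + 450.6)/EI = 1126/EI
A unit hogging moment at B produces rotation L₁/(3EI) + L₂/(3EI) = 6.667/EI.
Compatibility: M_B·(L₁+L₂)/(3EI) = θ_0, giving M_B = 168.9 kip·ft (hogging).
Span BC, ΣM about C: R_B^{BC}·9 = 400.5 + 168.9, so R_B^{BC} = 63.27 kip and R_C = 89 − 63.27 = 25.73 kip.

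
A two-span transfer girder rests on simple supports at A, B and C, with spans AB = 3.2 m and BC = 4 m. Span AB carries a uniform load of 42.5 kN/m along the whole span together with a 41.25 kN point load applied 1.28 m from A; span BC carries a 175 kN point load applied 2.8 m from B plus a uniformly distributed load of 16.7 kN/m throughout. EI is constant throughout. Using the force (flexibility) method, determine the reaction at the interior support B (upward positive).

Insert a hinge at B; M_B is the redundant, and each span becomes simply supported.
Rotations at B on the released spans (each span's end-slope, ×1/EI):
  span AB: UDL 42.5: wL³/(24EI) = 58.03/EI
  span AB: point load 41.25 at a = 1.28: Pab(L + a)/(6LEI) = 23.65/EI
  span BC: point load 175 at a = 2.8: Pab(L + b)/(6LEI) = 127.4/EI
  span BC: UDL 16.7: wL³/(24EI) = 44.53/EI
  relative rotation θ_0 = (81.68 + 171.9)/EI = 253.6/EI
A unit hogging moment at B produces rotation L₁/(3EI) + L₂/(3EI) = 2.4/EI.
Compatibility: M_B·(L₁+L₂)/(3EI) = θ_0, giving M_B = 105.7 kN·m (hogging).
Span AB, ΣM about A with M_B applied at B: R_B^{AB}·3.2 = 270.4 + 105.7, so R_B^{AB} = 117.5 kN and R_A = 177.2 − 117.5 = 59.73 kN.
Span BC, ΣM about C: R_B^{BC}·4 = 343.6 + 105.7, so R_B^{BC} = 112.3 kN and R_C = 241.8 − 112.3 = 129.5 kN.
R_B = 117.5 + 112.3 = 229.8 kN.

R_B = 229.8 kN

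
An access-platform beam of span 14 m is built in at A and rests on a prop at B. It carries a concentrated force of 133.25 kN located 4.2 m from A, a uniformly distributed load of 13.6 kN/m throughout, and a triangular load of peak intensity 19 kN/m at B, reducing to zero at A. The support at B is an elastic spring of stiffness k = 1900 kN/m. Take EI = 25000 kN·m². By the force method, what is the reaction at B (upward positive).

Release the roller at B. Primary structure: cantilever fixed at A.
Primary-structure tip deflection at B by superposition:
  point load 133.25 at a = 4.2: Pa²(3L − a)/(6EI) = 14808/EI
  UDL 13.6: wL⁴/(8EI) = 65307/EI
  triangular load, peak 19 at the free end: 11w₀L⁴/(120EI) = 66908/EI
  δ_0 = 147023/EI
Flexibility coefficient — unit upward force at B: δ_{BB} = L³/(3EI) = 914.7/EI.
With EI = 25000 kN·m²: δ_0 = 5.8809 m and δ_{BB} = 0.036587 m/kN.
Compatibility — the spring shortens by R_B/k under the reaction it provides: δ_0 − R_B·δ_{BB} = R_B/k. With 1/k = 0.000526 m/kN, R_B = δ_0 / (δ_{BB} + 1/k) = 5.8809 / (0.036587 + 0.000526) = 158.5 kN.

R_B = 158.5 kN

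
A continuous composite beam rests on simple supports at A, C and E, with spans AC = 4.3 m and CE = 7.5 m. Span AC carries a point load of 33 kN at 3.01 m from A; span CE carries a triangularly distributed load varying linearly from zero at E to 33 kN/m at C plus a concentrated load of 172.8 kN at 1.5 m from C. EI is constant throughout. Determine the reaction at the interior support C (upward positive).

R_C = 319.4 kN

Release continuity at C by inserting a hinge; the redundant is the internal moment M_C. The primary structure is two simply-supported spans AC and CE.
Discontinuity in slope at C on the released structure — sum the simple-span end rotations:
  span AC: point load 33 at a = 3.01: Pab(L + a)/(6LEI) = 36.31/EI
  span CE: triangular load, peak 33: w₀L³/(45EI) = 309.4/EI
  span CE: point load 172.8 at a = 1.5: Pab(L + b)/(6LEI) = 466.6/EI
  relative rotation θ_0 = (36.31 + 775.9)/EI = 812.2/EI
A unit hogging moment at C produces rotation L₁/(3EI) + L₂/(3EI) = 3.933/EI.
Slope continuity at C: θ_0 = M_C·3.933/EI, so M_C = 812.2/3.933 = 206.5 kN·m (hogging).
Span AC, ΣM about A with M_C applied at C: R_C^{AC}·4.3 = 99.33 + 206.5, so R_C^{AC} = 71.12 kN and R_A = 33 − 71.12 = -38.12 kN.
Span CE, ΣM about E: R_C^{CE}·7.5 = 1656 + 206.5, so R_C^{CE} = 248.3 kN and R_E = 296.6 − 248.3 = 48.28 kN.
R_C = 71.12 + 248.3 = 319.4 kN.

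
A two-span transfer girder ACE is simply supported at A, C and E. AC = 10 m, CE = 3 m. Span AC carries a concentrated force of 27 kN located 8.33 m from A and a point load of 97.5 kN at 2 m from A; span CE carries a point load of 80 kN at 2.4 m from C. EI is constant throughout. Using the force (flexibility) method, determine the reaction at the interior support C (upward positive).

Release continuity at C by inserting a hinge; the redundant is the internal moment M_C. The primary structure is two simply-supported spans AC and CE.
End slopes at the hinge C, treating each span as simply supported:
  span AC: point load 27 at a = 8.33: Pab(L + a)/(6LEI) = 114.7/EI
  span AC: point load 97.5 at a = 2: Pab(L + a)/(6LEI) = 312/EI
  span CE: point load 80 at a = 2.4: Pab(L + b)/(6LEI) = 23.04/EI
  relative rotation θ_0 = (426.7 + 23.04)/EI = 449.8/EI
A unit hogging moment at C produces rotation L₁/(3EI) + L₂/(3EI) = 4.333/EI.
Compatibility: M_C·(L₁+L₂)/(3EI) = θ_0, giving M_C = 103.8 kN·m (hogging).
Span AC, ΣM about A with M_C applied at C: R_C^{AC}·10 = 419.9 + 103.8, so R_C^{AC} = 52.37 kN and R_A = 124.5 − 52.37 = 72.13 kN.
Span CE, ΣM about E: R_C^{CE}·3 = 48 + 103.8, so R_C^{CE} = 50.6 kN and R_E = 80 − 50.6 = 29.4 kN.
R_C = 52.37 + 50.6 = 103 kN.

R_C = 103 kN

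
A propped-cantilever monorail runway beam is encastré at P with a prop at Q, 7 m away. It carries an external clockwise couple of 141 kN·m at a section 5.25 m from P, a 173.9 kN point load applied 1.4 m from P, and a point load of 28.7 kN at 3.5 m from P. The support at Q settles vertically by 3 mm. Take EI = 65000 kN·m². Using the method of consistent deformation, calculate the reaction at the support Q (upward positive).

R_Q = 45.33 kN

Choose R_Q as the redundant. The primary structure is the cantilever fixed at P.
Free-end deflection of the primary structure under the applied loading (downward +):
  clockwise couple 141 at a = 5.25: M₀a(2L − a)/(2EI) = 3239/EI
  point load 173.9 at a = 1.4: Pa²(3L − a)/(6EI) = 1113/EI
  point load 28.7 at a = 3.5: Pa²(3L − a)/(6EI) = 1025/EI
  δ_0 = 5377/EI
Flexibility coefficient — unit upward force at Q: δ_{QQ} = L³/(3EI) = 114.3/EI.
With EI = 65000 kN·m²: δ_0 = 0.08273 m and δ_{QQ} = 0.001759 m/kN.
Compatibility — the beam at Q must follow the support down by 0.003 m: δ_0 − R_Q·δ_{QQ} = 0.003, so R_Q = (0.08273 − 0.003)/0.001759 = 45.33 kN.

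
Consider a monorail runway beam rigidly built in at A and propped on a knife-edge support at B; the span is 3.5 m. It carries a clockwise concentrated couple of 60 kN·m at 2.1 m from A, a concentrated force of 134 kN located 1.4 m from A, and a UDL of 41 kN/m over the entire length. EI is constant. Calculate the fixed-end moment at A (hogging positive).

Release the roller at B. Primary structure: cantilever fixed at A.
Free-end deflection of the primary structure under the applied loading (downward +):
  clockwise couple 60 at a = 2.1: M₀a(2L − a)/(2EI) = 308.7/EI
  point load 134 at a = 1.4: Pa²(3L − a)/(6EI) = 398.3/EI
  UDL 41: wL⁴/(8EI) = 769.1/EI
  δ_0 = 1476/EI
Flexibility coefficient — unit upward force at B: δ_{BB} = L³/(3EI) = 14.29/EI.
The prop prevents deflection at B: R_B = δ_0/δ_{BB} = 1476/14.29 = 103.3 kN.
Moment equilibrium about A: M_A = Σ(load moments about A) − R_B·L = 498.7 − 103.3×3.5 = 137.2 kN·m.

M_A = 137.2 kN·m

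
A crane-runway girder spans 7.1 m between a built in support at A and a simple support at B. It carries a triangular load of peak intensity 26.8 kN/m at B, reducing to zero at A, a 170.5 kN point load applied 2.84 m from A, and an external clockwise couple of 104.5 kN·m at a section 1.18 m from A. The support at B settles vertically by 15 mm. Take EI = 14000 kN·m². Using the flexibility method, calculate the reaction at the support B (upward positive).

R_B = 92.76 kN

Choose R_B as the redundant. The primary structure is the cantilever fixed at A.
Primary-structure tip deflection at B by superposition:
  triangular load, peak 26.8 at the free end: 11w₀L⁴/(120EI) = 6243/EI
  point load 170.5 at a = 2.84: Pa²(3L − a)/(6EI) = 4231/EI
  clockwise couple 104.5 at a = 1.18: M₀a(2L − a)/(2EI) = 802.7/EI
  δ_0 = 11277/EI
Tip deflection under a unit load at B: L³/(3EI) = 119.3/EI.
With EI = 14000 kN·m²: δ_0 = 0.80547 m and δ_{BB} = 0.008522 m/kN.
Compatibility — the beam at B must follow the support down by 0.015 m: δ_0 − R_B·δ_{BB} = 0.015, so R_B = (0.80547 − 0.015)/0.008522 = 92.76 kN.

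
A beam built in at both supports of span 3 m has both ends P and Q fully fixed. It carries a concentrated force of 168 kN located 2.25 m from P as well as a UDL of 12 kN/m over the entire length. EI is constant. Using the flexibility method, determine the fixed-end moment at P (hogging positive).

M_P = 32.62 kN·m

Release both end moments; the primary structure is a simply-supported span PQ with redundants M_P and M_Q.
Simple-span end rotations at P and Q under the given loads:
  at P: point load 168 at a = 2.25: Pab(L + b)/(6LEI) = 59.06/EI
  at Q: point load 168 at a = 2.25: Pab(L + a)/(6LEI) = 82.69/EI
  at P: UDL 12: wL³/(24EI) = 13.5/EI
  at Q: UDL 12: wL³/(24EI) = 13.5/EI
  θ_P0 = 72.56/EI,  θ_Q0 = 96.19/EI
Flexibility coefficients: a unit moment at one end gives L/(3EI) there and L/(6EI) at the far end, so f₁₁ = f₂₂ = 1/EI and f₁₂ = f₂₁ = 0.5/EI.
Compatibility — zero rotation at each built-in end:
  1 M_P + 0.5 M_Q = 72.56
  0.5 M_P + 1 M_Q = 96.19
Solving the pair gives M_P = 32.62 kN·m and M_Q = 79.88 kN·m (hogging).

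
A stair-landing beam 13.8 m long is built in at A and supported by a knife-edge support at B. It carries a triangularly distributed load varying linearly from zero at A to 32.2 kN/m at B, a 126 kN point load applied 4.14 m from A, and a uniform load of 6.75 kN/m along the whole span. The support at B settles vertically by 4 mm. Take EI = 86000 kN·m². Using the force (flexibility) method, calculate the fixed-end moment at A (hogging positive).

M_A = 834.2 kN·m

Release the roller at B. Primary structure: cantilever fixed at A.
Primary-structure tip deflection at B by superposition:
  triangular load, peak 32.2 at the free end: 11w₀L⁴/(120EI) = 107049/EI
  point load 126 at a = 4.14: Pa²(3L − a)/(6EI) = 13411/EI
  UDL 6.75: wL⁴/(8EI) = 30601/EI
  δ_0 = 151061/EI
Flexibility coefficient — unit upward force at B: δ_{BB} = L³/(3EI) = 876/EI.
With EI = 86000 kN·m²: δ_0 = 1.7565 m and δ_{BB} = 0.010186 m/kN.
Compatibility — the beam at B must follow the support down by 0.004 m: δ_0 − R_B·δ_{BB} = 0.004, so R_B = (1.7565 − 0.004)/0.010186 = 172 kN.
Moment equilibrium about A: M_A = Σ(load moments about A) − R_B·L = 3208 − 172×13.8 = 834.2 kN·m.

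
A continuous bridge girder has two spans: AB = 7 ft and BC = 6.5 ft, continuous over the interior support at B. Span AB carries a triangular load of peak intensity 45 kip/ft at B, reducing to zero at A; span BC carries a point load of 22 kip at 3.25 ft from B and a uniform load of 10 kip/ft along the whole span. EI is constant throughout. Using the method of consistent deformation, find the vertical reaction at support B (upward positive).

Insert a hinge at B; M_B is the redundant, and each span becomes simply supported.
Discontinuity in slope at B on the released structure — sum the simple-span end rotations:
  span AB: triangular load, peak 45: w₀L³/(45EI) = 343/EI
  span BC: point load 22 at a = 3.25: Pab(L + b)/(6LEI) = 58.09/EI
  span BC: UDL 10: wL³/(24EI) = 114.4/EI
  relative rotation θ_0 = (343 + 172.5)/EI = 515.5/EI
A unit hogging moment at B produces rotation L₁/(3EI) + L₂/(3EI) = 4.5/EI.
Slope continuity at B: θ_0 = M_B·4.5/EI, so M_B = 515.5/4.5 = 114.6 kip·ft (hogging).
Span AB, ΣM about A with M_B applied at B: R_B^{AB}·7 = 735 + 114.6, so R_B^{AB} = 121.4 kip and R_A = 157.5 − 121.4 = 36.13 kip.
Span BC, ΣM about C: R_B^{BC}·6.5 = 282.8 + 114.6, so R_B^{BC} = 61.12 kip and R_C = 87 − 61.12 = 25.88 kip.
R_B = 121.4 + 61.12 = 182.5 kip.

R_B = 182.5 kip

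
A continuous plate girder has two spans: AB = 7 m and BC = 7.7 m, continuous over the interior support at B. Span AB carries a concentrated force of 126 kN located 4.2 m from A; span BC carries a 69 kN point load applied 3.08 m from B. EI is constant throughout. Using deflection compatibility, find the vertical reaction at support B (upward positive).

R_B = 153.6 kN

Insert a hinge at B; M_B is the redundant, and each span becomes simply supported.
Rotations at B on the released spans (each span's end-slope, ×1/EI):
  span AB: point load 126 at a = 4.2: Pab(L + a)/(6LEI) = 395.1/EI
  span BC: point load 69 at a = 3.08: Pab(L + b)/(6LEI) = 261.8/EI
  relative rotation θ_0 = (395.1 + 261.8)/EI = 657/EI
A unit hogging moment at B produces rotation L₁/(3EI) + L₂/(3EI) = 4.9/EI.
Compatibility: M_B·(L₁+L₂)/(3EI) = θ_0, giving M_B = 134.1 kN·m (hogging).
Span AB, ΣM about A with M_B applied at B: R_B^{AB}·7 = 529.2 + 134.1, so R_B^{AB} = 94.75 kN and R_A = 126 − 94.75 = 31.25 kN.
Span BC, ΣM about C: R_B^{BC}·7.7 = 318.8 + 134.1, so R_B^{BC} = 58.81 kN and R_C = 69 − 58.81 = 10.19 kN.
R_B = 94.75 + 58.81 = 153.6 kN.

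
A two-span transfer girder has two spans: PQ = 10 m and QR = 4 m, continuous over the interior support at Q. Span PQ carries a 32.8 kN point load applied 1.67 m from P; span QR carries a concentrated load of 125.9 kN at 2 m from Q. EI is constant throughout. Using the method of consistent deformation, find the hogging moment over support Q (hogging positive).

M_Q = 46 kN·m

Insert a hinge at Q; M_Q is the redundant, and each span becomes simply supported.
Discontinuity in slope at Q on the released structure — sum the simple-span end rotations:
  span PQ: point load 32.8 at a = 1.67: Pab(L + a)/(6LEI) = 88.75/EI
  span QR: point load 125.9 at a = 2: Pab(L + b)/(6LEI) = 125.9/EI
  relative rotation θ_0 = (88.75 + 125.9)/EI = 214.6/EI
A unit hogging moment at Q produces rotation L₁/(3EI) + L₂/(3EI) = 4.667/EI.
Slope continuity at Q: θ_0 = M_Q·4.667/EI, so M_Q = 214.6/4.667 = 46 kN·m (hogging).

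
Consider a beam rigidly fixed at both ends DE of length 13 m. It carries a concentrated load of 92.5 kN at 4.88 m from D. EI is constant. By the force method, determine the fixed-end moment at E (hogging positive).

Take the two fixed-end moments M_D, M_E as redundants; the released structure is the simple span DE.
Simple-span end rotations at D and E under the given loads:
  at D: point load 92.5 at a = 4.88: Pab(L + b)/(6LEI) = 992.5/EI
  at E: point load 92.5 at a = 4.88: Pab(L + a)/(6LEI) = 840.2/EI
  θ_D0 = 992.5/EI,  θ_E0 = 840.2/EI
Flexibility coefficients: a unit moment at one end gives L/(3EI) there and L/(6EI) at the far end, so f₁₁ = f₂₂ = 4.333/EI and f₁₂ = f₂₁ = 2.167/EI.
Compatibility — zero rotation at each built-in end:
  4.333 M_D + 2.167 M_E = 992.5
  2.167 M_D + 4.333 M_E = 840.2
Solving the pair gives M_D = 176.1 kN·m and M_E = 105.8 kN·m (hogging).

M_E = 105.8 kN·m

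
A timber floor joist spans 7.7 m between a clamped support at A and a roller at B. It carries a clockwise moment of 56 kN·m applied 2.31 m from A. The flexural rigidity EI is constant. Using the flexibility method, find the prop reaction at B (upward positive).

Remove the prop at B; the released (primary) structure is a cantilever built in at A.
Downward deflection at the released point B due to the loads:
  clockwise couple 56 at a = 2.31: M₀a(2L − a)/(2EI) = 846.7/EI
Tip deflection under a unit load at B: L³/(3EI) = 152.2/EI.
Compatibility at B: δ_0 − R_B·δ_{BB} = 0, so R_B = 846.7/152.2 = 5.564 kN.

R_B = 5.564 kN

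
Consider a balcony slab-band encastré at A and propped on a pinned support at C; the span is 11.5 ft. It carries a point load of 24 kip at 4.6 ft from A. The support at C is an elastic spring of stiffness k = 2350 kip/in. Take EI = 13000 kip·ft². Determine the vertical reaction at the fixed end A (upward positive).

Release the roller at C. Primary structure: cantilever fixed at A.
Primary-structure tip deflection at C by superposition:
  point load 24 at a = 4.6: Pa²(3L − a)/(6EI) = 2531/EI
Flexibility coefficient — unit upward force at C: δ_{CC} = L³/(3EI) = 507/EI.
With EI = 13000 kip·ft²: δ_0 = 0.19467 ft and δ_{CC} = 0.038997 ft/kip.
Compatibility — the spring shortens by R_C/k under the reaction it provides: δ_0 − R_C·δ_{CC} = R_C/k. With 1/k = 1/(2350×12) ft/kip = 0.000035 ft/kip, R_C = δ_0 / (δ_{CC} + 1/k) = 0.19467 / (0.038997 + 0.000035) = 4.987 kip.
Vertical equilibrium: R_A = ΣP − R_C = 24 − 4.987 = 19.01 kip.

R_A = 19.01 kip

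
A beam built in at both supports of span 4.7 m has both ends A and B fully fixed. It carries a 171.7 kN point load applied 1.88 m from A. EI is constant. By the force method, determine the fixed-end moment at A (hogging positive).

M_A = 116.2 kN·m

Release both end moments; the primary structure is a simply-supported span AB with redundants M_A and M_B.
End rotations of the released simple span under the applied load (×1/EI):
  at A: point load 171.7 at a = 1.88: Pab(L + b)/(6LEI) = 242.7/EI
  at B: point load 171.7 at a = 1.88: Pab(L + a)/(6LEI) = 212.4/EI
  θ_A0 = 242.7/EI,  θ_B0 = 212.4/EI
Flexibility coefficients: a unit moment at one end gives L/(3EI) there and L/(6EI) at the far end, so f₁₁ = f₂₂ = 1.567/EI and f₁₂ = f₂₁ = 0.7833/EI.
Compatibility — zero rotation at each built-in end:
  1.567 M_A + 0.7833 M_B = 242.7
  0.7833 M_A + 1.567 M_B = 212.4
Solving the pair gives M_A = 116.2 kN·m and M_B = 77.47 kN·m (hogging).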